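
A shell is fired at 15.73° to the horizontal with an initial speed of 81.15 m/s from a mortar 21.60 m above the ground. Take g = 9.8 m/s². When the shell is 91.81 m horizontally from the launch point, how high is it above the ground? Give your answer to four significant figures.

40.69 m

v_x = 81.15 cos 15.73° = 78.111 m/s, v_y0 = 81.15 sin 15.73° = 22.000 m/s.
Time to reach x = 91.81 m: t = x / v_x = 91.81 / 78.111 = 1.1754 s.
y = 21.60 + v_y0 t − ½ g t² = 21.60 + 22.000×1.1754 − 4.900×1.1754² = 40.69 m.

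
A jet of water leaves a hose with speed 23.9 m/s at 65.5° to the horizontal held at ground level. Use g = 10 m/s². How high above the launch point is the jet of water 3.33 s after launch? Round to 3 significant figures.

v_y0 = 23.9 sin 65.5° = 21.75 m/s.
y(t) = v_y0 t − ½ g t² = 21.75×3.33 − 5.000×3.33² = 17.0 m.

17.0 m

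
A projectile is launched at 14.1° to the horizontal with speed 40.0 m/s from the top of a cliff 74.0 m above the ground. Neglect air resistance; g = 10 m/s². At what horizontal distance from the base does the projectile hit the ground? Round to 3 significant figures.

Components: v_x = 40.0 cos 14.1° = 38.79 m/s, v_y = 40.0 sin 14.1° = 9.745 m/s.
Vertical: 0 = 74.0 + 9.745 t − ½(10) t² ⇒ 5.000 t² − 9.745 t − 74.0 = 0.
t = [9.745 + √(94.97 + 1480)] / 10.00 = 4.943 s.
Horizontal: R = v_x · t = 38.79 × 4.943 = 192 m.

192 m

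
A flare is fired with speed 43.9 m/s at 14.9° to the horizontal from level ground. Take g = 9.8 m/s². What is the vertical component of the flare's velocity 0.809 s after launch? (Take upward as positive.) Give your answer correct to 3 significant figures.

Initial vertical component: v_y0 = 43.9 sin 14.9° = 11.29 m/s.
v_y(t) = v_y0 − g t = 11.29 − 9.8 × 0.809 = 3.36 m/s.

3.36 m/s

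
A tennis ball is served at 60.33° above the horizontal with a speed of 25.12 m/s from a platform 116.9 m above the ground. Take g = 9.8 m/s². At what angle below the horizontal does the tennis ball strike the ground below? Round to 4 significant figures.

v_x = 25.12 cos 60.33° = 12.434 m/s.
At impact |v_y| = √(v_y0² + 2 g h) = √(21.827² + 2×9.8×116.9) = 52.609 m/s.
Angle below horizontal = arctan(|v_y| / v_x) = arctan(52.609 / 12.434) = 76.70°.

76.70°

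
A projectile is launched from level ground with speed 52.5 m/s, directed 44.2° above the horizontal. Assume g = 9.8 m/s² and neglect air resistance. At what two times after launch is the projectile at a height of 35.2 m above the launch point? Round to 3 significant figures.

1.13 s and 6.34 s

v_y0 = 52.5 sin 44.2° = 36.60 m/s.
Set y = v_y0 t − ½ g t² = 35.2: 4.900 t² − 36.60 t + 35.2 = 0.
t = [36.60 ± √(1340 − 689.9)] / 9.8 = (36.60 ± 25.50) / 9.8, giving t = 1.13 s or t = 6.34 s.
So the projectile is at 35.2 m at t = 1.13 s (rising) and t = 6.34 s (falling).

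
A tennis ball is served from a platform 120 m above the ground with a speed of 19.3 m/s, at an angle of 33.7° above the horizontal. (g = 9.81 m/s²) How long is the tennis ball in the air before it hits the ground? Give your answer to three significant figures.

6.16 s

Vertical component: v_y = 19.3 sin 33.7° = 10.71 m/s.
Taking up as positive with launch at y = 120 m, landing at y = 0: 0 = 120 + 10.71 t − ½(9.81) t².
Solving 4.905 t² − 10.71 t − 120 = 0 gives t = [10.71 + √(10.71² + 4·4.905·120)] / 9.810 = 6.16 s.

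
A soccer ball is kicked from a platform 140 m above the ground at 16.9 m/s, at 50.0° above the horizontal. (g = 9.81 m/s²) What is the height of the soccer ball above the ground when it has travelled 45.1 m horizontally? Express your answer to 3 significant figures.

109 m

v_x = 16.9 cos 50.0° = 10.86 m/s, v_y0 = 16.9 sin 50.0° = 12.95 m/s.
Time to reach x = 45.1 m: t = x / v_x = 45.1 / 10.86 = 4.153 s.
y = 140 + v_y0 t − ½ g t² = 140 + 12.95×4.153 − 4.905×4.153² = 109 m.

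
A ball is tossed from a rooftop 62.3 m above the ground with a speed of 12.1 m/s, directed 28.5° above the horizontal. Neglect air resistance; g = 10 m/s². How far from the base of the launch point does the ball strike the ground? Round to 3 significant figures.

44.2 m

Components: v_x = 12.1 cos 28.5° = 10.63 m/s, v_y = 12.1 sin 28.5° = 5.774 m/s.
Vertical: 0 = 62.3 + 5.774 t − ½(10) t² ⇒ 5.000 t² − 5.774 t − 62.3 = 0.
t = [5.774 + √(33.34 + 1246)] / 10.00 = 4.154 s.
Horizontal: R = v_x · t = 10.63 × 4.154 = 44.2 m.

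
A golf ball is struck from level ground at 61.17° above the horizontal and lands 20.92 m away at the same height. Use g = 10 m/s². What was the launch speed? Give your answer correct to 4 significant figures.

On level ground, R = v₀² sin(2θ) / g, so v₀ = √(R g / sin 2θ).
sin(2 × 61.17°) = 0.8449.
v₀ = √(20.92 × 10 / 0.8449) = √247.60 = 15.74 m/s.

15.74 m/s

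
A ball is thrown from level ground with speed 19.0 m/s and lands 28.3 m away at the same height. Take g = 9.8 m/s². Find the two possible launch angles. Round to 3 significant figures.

25.1° and 64.9°

Level-ground range: R = v₀² sin(2θ)/g ⇒ sin 2θ = R g / v₀² = 28.3×9.8/19.0² = 0.7683.
2θ = arcsin(0.7683) = 50.20° or 180° − 50.20° = 129.80°.
So θ = 25.1° or θ = 64.9°.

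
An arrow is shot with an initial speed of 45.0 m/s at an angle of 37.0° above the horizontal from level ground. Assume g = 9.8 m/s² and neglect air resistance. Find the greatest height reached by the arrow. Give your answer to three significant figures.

37.4 m

Vertical component of launch velocity: v_y = 45.0 sin 37.0° = 27.08 m/s.
At the highest point the vertical velocity is zero, so v_y² = 2 g h_max.
h_max = (27.08)² / (2 × 9.8) = 733.3 / 19.60 = 37.4 m.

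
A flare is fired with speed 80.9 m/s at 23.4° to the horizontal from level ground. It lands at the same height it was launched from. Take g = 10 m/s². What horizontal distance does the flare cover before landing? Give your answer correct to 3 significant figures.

Components: v_x = 80.9 cos 23.4° = 74.25 m/s, v_y = 80.9 sin 23.4° = 32.13 m/s.
Time of flight (same landing height): t = 2 v_y / g = 2 × 32.13 / 10 = 6.426 s.
Range: R = v_x · t = 74.25 × 6.426 = 477 m.

477 m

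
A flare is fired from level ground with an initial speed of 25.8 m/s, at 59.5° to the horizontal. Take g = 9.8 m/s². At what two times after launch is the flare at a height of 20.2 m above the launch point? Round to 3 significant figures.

v_y0 = 25.8 sin 59.5° = 22.23 m/s.
Set y = v_y0 t − ½ g t² = 20.2: 4.900 t² − 22.23 t + 20.2 = 0.
t = [22.23 ± √(494.2 − 395.9)] / 9.8 = (22.23 ± 9.915) / 9.8, giving t = 1.26 s or t = 3.28 s.
So the flare is at 20.2 m at t = 1.26 s (rising) and t = 3.28 s (falling).

1.26 s and 3.28 s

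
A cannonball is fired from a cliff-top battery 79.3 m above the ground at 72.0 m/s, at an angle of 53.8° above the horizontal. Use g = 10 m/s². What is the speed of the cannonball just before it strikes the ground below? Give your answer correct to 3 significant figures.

82.3 m/s

v_x = 72.0 cos 53.8° = 42.52 m/s is unchanged throughout.
For the vertical component, v_y² = v_y0² + 2 g h = (58.10)² + 2×10×79.3 = 4962, so |v_y| = 70.44 m/s.
Impact speed = √(v_x² + v_y²) = √(1808 + 4962) = 82.3 m/s.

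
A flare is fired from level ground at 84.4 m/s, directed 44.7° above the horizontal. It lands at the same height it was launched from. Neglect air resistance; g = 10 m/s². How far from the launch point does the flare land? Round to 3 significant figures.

712 m

Components: v_x = 84.4 cos 44.7° = 59.99 m/s, v_y = 84.4 sin 44.7° = 59.37 m/s.
Time of flight (same landing height): t = 2 v_y / g = 2 × 59.37 / 10 = 11.87 s.
Range: R = v_x · t = 59.99 × 11.87 = 712 m.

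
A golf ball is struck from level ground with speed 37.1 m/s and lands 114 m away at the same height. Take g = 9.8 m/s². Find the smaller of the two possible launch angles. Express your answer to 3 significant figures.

Level-ground range: R = v₀² sin(2θ)/g ⇒ sin 2θ = R g / v₀² = 114×9.8/37.1² = 0.8117.
2θ = arcsin(0.8117) = 54.26° or 180° − 54.26° = 125.74°.
So θ = 27.1° or θ = 62.9°.

27.1°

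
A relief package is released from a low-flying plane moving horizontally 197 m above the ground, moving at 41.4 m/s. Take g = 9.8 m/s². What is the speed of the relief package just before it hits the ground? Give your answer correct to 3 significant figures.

74.7 m/s

Fall time: t = √(2 × 197 / 9.8) = 6.341 s.
At impact: v_x = 41.4 m/s (unchanged), v_y = g t = 9.8 × 6.341 = 62.14 m/s.
Speed = √(v_x² + v_y²) = √(1714 + 3861) = 74.7 m/s.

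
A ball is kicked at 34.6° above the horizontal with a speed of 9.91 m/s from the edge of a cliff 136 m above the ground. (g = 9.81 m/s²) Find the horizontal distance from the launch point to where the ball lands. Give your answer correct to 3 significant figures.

Components: v_x = 9.91 cos 34.6° = 8.157 m/s, v_y = 9.91 sin 34.6° = 5.627 m/s.
Vertical: 0 = 136 + 5.627 t − ½(9.81) t² ⇒ 4.905 t² − 5.627 t − 136 = 0.
t = [5.627 + √(31.66 + 2668)] / 9.810 = 5.870 s.
Horizontal: R = v_x · t = 8.157 × 5.870 = 47.9 m.

47.9 m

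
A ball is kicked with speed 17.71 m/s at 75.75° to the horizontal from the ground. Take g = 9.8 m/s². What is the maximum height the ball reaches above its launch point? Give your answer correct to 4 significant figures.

Vertical component of launch velocity: v_y = 17.71 sin 75.75° = 17.165 m/s.
At the highest point the vertical velocity is zero, so v_y² = 2 g h_max.
h_max = (17.165)² / (2 × 9.8) = 294.64 / 19.60 = 15.03 m.

15.03 m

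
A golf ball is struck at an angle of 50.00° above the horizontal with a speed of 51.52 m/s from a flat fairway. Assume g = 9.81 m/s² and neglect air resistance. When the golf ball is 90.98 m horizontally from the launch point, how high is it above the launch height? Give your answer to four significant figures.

71.41 m

v_x = 51.52 cos 50.00° = 33.116 m/s, v_y0 = 51.52 sin 50.00° = 39.467 m/s.
Time to reach x = 90.98 m: t = x / v_x = 90.98 / 33.116 = 2.7473 s.
y = v_y0 t − ½ g t² = 39.467×2.7473 − 4.905×2.7473² = 71.41 m.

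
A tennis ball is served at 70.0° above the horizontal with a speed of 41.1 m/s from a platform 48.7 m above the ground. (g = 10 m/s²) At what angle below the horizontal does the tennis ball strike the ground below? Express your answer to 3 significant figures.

v_x = 41.1 cos 70.0° = 14.06 m/s.
At impact |v_y| = √(v_y0² + 2 g h) = √(38.62² + 2×10×48.7) = 49.65 m/s.
Angle below horizontal = arctan(|v_y| / v_x) = arctan(49.65 / 14.06) = 74.2°.

74.2°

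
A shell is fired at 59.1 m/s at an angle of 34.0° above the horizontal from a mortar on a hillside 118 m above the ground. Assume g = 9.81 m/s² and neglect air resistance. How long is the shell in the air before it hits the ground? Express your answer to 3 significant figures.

9.32 s

Vertical component: v_y = 59.1 sin 34.0° = 33.05 m/s.
Taking up as positive with launch at y = 118 m, landing at y = 0: 0 = 118 + 33.05 t − ½(9.81) t².
Solving 4.905 t² − 33.05 t − 118 = 0 gives t = [33.05 + √(33.05² + 4·4.905·118)] / 9.810 = 9.32 s.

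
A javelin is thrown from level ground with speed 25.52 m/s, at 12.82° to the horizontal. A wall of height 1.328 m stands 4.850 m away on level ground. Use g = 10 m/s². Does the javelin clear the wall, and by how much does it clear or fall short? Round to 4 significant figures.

v_x = 25.52 cos 12.82° = 24.884 m/s; v_y0 = 25.52 sin 12.82° = 5.6626 m/s.
Time to reach the wall: t = 4.850 / 24.884 = 0.19490 s.
Height at that point: y = 5.6626×0.19490 − 5.000×0.19490² = 0.91371 m.
That is 1.328 − 0.91371 = 0.4143 m below the top of the wall, so the javelin does not clear it.

No — it falls 0.4143 m short of clearing the wall.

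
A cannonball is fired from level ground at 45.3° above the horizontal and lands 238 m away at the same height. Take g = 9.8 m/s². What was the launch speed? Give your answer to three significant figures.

On level ground, R = v₀² sin(2θ) / g, so v₀ = √(R g / sin 2θ).
sin(2 × 45.3°) = 0.9999.
v₀ = √(238 × 9.8 / 0.9999) = √2333 = 48.3 m/s.

48.3 m/s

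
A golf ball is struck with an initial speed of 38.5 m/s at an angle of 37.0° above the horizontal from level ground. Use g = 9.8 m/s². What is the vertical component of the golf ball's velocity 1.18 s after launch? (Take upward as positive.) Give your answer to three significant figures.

Initial vertical component: v_y0 = 38.5 sin 37.0° = 23.17 m/s.
v_y(t) = v_y0 − g t = 23.17 − 9.8 × 1.18 = 11.6 m/s.

11.6 m/s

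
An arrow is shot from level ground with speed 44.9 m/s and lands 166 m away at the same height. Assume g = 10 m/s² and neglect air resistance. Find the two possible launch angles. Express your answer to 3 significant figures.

27.7° and 62.3°

Level-ground range: R = v₀² sin(2θ)/g ⇒ sin 2θ = R g / v₀² = 166×10/44.9² = 0.8234.
2θ = arcsin(0.8234) = 55.43° or 180° − 55.43° = 124.57°.
So θ = 27.7° or θ = 62.3°.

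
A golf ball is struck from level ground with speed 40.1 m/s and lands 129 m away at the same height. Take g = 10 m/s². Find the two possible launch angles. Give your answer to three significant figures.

26.7° and 63.3°

Level-ground range: R = v₀² sin(2θ)/g ⇒ sin 2θ = R g / v₀² = 129×10/40.1² = 0.8022.
2θ = arcsin(0.8022) = 53.34° or 180° − 53.34° = 126.66°.
So θ = 26.7° or θ = 63.3°.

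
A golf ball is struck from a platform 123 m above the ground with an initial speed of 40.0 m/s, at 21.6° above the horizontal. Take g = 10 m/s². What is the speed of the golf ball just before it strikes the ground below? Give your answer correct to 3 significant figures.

63.7 m/s

v_x = 40.0 cos 21.6° = 37.19 m/s is unchanged throughout.
For the vertical component, v_y² = v_y0² + 2 g h = (14.72)² + 2×10×123 = 2677, so |v_y| = 51.74 m/s.
Impact speed = √(v_x² + v_y²) = √(1383 + 2677) = 63.7 m/s.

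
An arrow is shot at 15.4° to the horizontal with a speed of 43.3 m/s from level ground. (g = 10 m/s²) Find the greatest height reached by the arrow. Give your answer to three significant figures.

Vertical component of launch velocity: v_y = 43.3 sin 15.4° = 11.50 m/s.
At the highest point the vertical velocity is zero, so v_y² = 2 g h_max.
h_max = (11.50)² / (2 × 10) = 132.2 / 20.00 = 6.61 m.

6.61 m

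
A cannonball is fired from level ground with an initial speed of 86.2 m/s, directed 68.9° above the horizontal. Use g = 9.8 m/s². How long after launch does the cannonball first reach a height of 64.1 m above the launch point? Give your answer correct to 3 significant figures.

v_y0 = 86.2 sin 68.9° = 80.42 m/s.
Set y = v_y0 t − ½ g t² = 64.1: 4.900 t² − 80.42 t + 64.1 = 0.
t = [80.42 ± √(6467 − 1256)] / 9.8 = (80.42 ± 72.19) / 9.8, giving t = 0.840 s or t = 15.6 s.
The cannonball is on the way up at the first time, so t = 0.840 s.

0.840 s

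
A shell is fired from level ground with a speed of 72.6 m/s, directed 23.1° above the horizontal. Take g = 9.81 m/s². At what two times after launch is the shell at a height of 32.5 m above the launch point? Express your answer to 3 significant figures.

v_y0 = 72.6 sin 23.1° = 28.48 m/s.
Set y = v_y0 t − ½ g t² = 32.5: 4.905 t² − 28.48 t + 32.5 = 0.
t = [28.48 ± √(811.1 − 637.6)] / 9.81 = (28.48 ± 13.17) / 9.81, giving t = 1.56 s or t = 4.25 s.
So the shell is at 32.5 m at t = 1.56 s (rising) and t = 4.25 s (falling).

1.56 s and 4.25 s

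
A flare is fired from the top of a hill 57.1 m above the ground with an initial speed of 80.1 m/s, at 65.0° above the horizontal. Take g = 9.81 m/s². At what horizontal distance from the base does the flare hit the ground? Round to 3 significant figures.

526 m

Components: v_x = 80.1 cos 65.0° = 33.85 m/s, v_y = 80.1 sin 65.0° = 72.60 m/s.
Vertical: 0 = 57.1 + 72.60 t − ½(9.81) t² ⇒ 4.905 t² − 72.60 t − 57.1 = 0.
t = [72.60 + √(5271 + 1120)] / 9.810 = 15.55 s.
Horizontal: R = v_x · t = 33.85 × 15.55 = 526 m.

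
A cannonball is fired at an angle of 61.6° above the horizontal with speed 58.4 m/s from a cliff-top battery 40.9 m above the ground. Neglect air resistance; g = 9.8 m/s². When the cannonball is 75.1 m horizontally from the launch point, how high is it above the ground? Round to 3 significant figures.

144 m

v_x = 58.4 cos 61.6° = 27.78 m/s, v_y0 = 58.4 sin 61.6° = 51.37 m/s.
Time to reach x = 75.1 m: t = x / v_x = 75.1 / 27.78 = 2.703 s.
y = 40.9 + v_y0 t − ½ g t² = 40.9 + 51.37×2.703 − 4.900×2.703² = 144 m.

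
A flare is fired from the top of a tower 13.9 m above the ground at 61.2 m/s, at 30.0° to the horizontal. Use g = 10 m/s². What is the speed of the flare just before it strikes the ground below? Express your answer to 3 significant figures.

63.4 m/s

v_x = 61.2 cos 30.0° = 53.00 m/s is unchanged throughout.
For the vertical component, v_y² = v_y0² + 2 g h = (30.60)² + 2×10×13.9 = 1214, so |v_y| = 34.84 m/s.
Impact speed = √(v_x² + v_y²) = √(2809 + 1214) = 63.4 m/s.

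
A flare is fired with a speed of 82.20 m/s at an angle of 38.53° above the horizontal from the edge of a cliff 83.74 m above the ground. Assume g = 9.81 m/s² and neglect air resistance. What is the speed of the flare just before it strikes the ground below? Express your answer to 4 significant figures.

91.65 m/s

v_x = 82.20 cos 38.53° = 64.304 m/s is unchanged throughout.
For the vertical component, v_y² = v_y0² + 2 g h = (51.204)² + 2×9.81×83.74 = 4264.8, so |v_y| = 65.305 m/s.
Impact speed = √(v_x² + v_y²) = √(4135.0 + 4264.8) = 91.65 m/s.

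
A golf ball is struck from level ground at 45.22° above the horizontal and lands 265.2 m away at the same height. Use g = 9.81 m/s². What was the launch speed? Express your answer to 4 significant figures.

On level ground, R = v₀² sin(2θ) / g, so v₀ = √(R g / sin 2θ).
sin(2 × 45.22°) = 1.0000.
v₀ = √(265.2 × 9.81 / 1.0000) = √2601.6 = 51.01 m/s.

51.01 m/s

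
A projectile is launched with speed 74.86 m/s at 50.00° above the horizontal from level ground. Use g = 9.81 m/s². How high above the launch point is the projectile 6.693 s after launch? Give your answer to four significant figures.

164.1 m

v_y0 = 74.86 sin 50.00° = 57.346 m/s.
y(t) = v_y0 t − ½ g t² = 57.346×6.693 − 4.905×6.693² = 164.1 m.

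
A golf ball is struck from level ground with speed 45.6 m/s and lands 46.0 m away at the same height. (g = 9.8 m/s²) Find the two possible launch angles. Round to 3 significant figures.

Level-ground range: R = v₀² sin(2θ)/g ⇒ sin 2θ = R g / v₀² = 46.0×9.8/45.6² = 0.2168.
2θ = arcsin(0.2168) = 12.52° or 180° − 12.52° = 167.48°.
So θ = 6.26° or θ = 83.7°.

6.26° and 83.7°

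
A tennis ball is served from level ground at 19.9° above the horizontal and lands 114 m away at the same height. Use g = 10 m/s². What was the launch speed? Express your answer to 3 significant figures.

42.2 m/s

On level ground, R = v₀² sin(2θ) / g, so v₀ = √(R g / sin 2θ).
sin(2 × 19.9°) = 0.6401.
v₀ = √(114 × 10 / 0.6401) = √1781 = 42.2 m/s.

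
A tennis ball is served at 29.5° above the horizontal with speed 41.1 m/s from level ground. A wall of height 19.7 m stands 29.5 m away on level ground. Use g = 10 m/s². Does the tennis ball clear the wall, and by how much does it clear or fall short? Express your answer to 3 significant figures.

No — it falls 6.41 m short of clearing the wall.

v_x = 41.1 cos 29.5° = 35.77 m/s; v_y0 = 41.1 sin 29.5° = 20.24 m/s.
Time to reach the wall: t = 29.5 / 35.77 = 0.8247 s.
Height at that point: y = 20.24×0.8247 − 5.000×0.8247² = 13.29 m.
That is 19.7 − 13.29 = 6.41 m below the top of the wall, so the tennis ball does not clear it.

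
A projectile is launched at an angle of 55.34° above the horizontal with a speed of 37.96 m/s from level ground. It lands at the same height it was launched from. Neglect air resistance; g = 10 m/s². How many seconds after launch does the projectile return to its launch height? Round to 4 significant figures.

Vertical component: v_y = 37.96 sin 55.34° = 31.224 m/s.
For a projectile landing at launch height, time of flight is t = 2 v_y / g = 2 × 31.224 / 10 = 6.245 s.

6.245 s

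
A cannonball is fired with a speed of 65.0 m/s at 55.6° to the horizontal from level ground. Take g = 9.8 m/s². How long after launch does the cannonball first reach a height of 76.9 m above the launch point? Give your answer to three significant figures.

1.70 s

v_y0 = 65.0 sin 55.6° = 53.63 m/s.
Set y = v_y0 t − ½ g t² = 76.9: 4.900 t² − 53.63 t + 76.9 = 0.
t = [53.63 ± √(2876 − 1507)] / 9.8 = (53.63 ± 37.00) / 9.8, giving t = 1.70 s or t = 9.25 s.
The cannonball is on the way up at the first time, so t = 1.70 s.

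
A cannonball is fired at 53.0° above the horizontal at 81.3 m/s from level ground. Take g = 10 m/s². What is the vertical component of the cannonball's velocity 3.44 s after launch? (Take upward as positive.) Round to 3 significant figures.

30.5 m/s

Initial vertical component: v_y0 = 81.3 sin 53.0° = 64.93 m/s.
v_y(t) = v_y0 − g t = 64.93 − 10 × 3.44 = 30.5 m/s.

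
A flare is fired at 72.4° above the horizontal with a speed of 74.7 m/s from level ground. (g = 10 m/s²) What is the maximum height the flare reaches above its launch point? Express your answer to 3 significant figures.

253 m

Vertical component of launch velocity: v_y = 74.7 sin 72.4° = 71.20 m/s.
At the highest point the vertical velocity is zero, so v_y² = 2 g h_max.
h_max = (71.20)² / (2 × 10) = 5069 / 20.00 = 253 m.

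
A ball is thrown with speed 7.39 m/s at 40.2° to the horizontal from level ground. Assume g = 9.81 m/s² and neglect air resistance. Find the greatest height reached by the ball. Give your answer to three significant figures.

Vertical component of launch velocity: v_y = 7.39 sin 40.2° = 4.770 m/s.
At the highest point the vertical velocity is zero, so v_y² = 2 g h_max.
h_max = (4.770)² / (2 × 9.81) = 22.75 / 19.62 = 1.16 m.

1.16 m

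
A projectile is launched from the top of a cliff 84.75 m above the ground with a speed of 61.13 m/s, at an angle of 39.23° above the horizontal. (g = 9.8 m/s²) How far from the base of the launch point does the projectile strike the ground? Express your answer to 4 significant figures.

Components: v_x = 61.13 cos 39.23° = 47.352 m/s, v_y = 61.13 sin 39.23° = 38.661 m/s.
Vertical: 0 = 84.75 + 38.661 t − ½(9.8) t² ⇒ 4.900 t² − 38.661 t − 84.75 = 0.
t = [38.661 + √(1494.7 + 1661.1)] / 9.800 = 9.6773 s.
Horizontal: R = v_x · t = 47.352 × 9.6773 = 458.2 m.

458.2 m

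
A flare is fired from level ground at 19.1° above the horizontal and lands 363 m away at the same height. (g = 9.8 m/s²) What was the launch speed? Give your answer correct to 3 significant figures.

On level ground, R = v₀² sin(2θ) / g, so v₀ = √(R g / sin 2θ).
sin(2 × 19.1°) = 0.6184.
v₀ = √(363 × 9.8 / 0.6184) = √5753 = 75.8 m/s.

75.8 m/s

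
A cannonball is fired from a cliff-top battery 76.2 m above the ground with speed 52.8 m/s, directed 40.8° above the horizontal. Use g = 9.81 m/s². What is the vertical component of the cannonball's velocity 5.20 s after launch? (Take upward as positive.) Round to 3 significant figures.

-16.5 m/s

Initial vertical component: v_y0 = 52.8 sin 40.8° = 34.50 m/s.
v_y(t) = v_y0 − g t = 34.50 − 9.81 × 5.20 = -16.5 m/s.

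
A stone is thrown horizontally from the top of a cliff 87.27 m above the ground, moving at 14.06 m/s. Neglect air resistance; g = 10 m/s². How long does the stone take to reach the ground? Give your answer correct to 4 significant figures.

4.178 s

The horizontal speed doesn't affect the fall. With v_y0 = 0, h = ½ g t².
t = √(2 × 87.27 / 10) = √17.454 = 4.178 s.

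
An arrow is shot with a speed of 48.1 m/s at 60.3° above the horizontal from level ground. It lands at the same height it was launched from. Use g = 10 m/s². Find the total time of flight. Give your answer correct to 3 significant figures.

Vertical component: v_y = 48.1 sin 60.3° = 41.78 m/s.
For a projectile landing at launch height, time of flight is t = 2 v_y / g = 2 × 41.78 / 10 = 8.36 s.

8.36 s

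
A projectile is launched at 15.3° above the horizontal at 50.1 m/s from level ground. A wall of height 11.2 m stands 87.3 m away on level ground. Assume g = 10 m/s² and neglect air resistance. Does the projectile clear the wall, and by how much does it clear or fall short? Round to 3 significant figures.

No — it falls 3.64 m short of clearing the wall.

v_x = 50.1 cos 15.3° = 48.32 m/s; v_y0 = 50.1 sin 15.3° = 13.22 m/s.
Time to reach the wall: t = 87.3 / 48.32 = 1.807 s.
Height at that point: y = 13.22×1.807 − 5.000×1.807² = 7.562 m.
That is 11.2 − 7.562 = 3.64 m below the top of the wall, so the projectile does not clear it.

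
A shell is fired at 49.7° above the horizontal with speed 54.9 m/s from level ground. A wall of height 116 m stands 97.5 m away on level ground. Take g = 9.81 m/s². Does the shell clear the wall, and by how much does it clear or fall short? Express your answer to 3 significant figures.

No — it falls 38.0 m short of clearing the wall.

v_x = 54.9 cos 49.7° = 35.51 m/s; v_y0 = 54.9 sin 49.7° = 41.87 m/s.
Time to reach the wall: t = 97.5 / 35.51 = 2.746 s.
Height at that point: y = 41.87×2.746 − 4.905×2.746² = 77.99 m.
That is 116 − 77.99 = 38.0 m below the top of the wall, so the shell does not clear it.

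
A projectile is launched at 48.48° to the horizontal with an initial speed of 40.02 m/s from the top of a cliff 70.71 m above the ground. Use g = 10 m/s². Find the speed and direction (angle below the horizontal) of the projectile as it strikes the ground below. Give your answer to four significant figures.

54.92 m/s at 61.11° below the horizontal

v_x = 40.02 cos 48.48° = 26.529 m/s (constant).
|v_y| at impact = √((29.964)² + 2×10×70.71) = 48.084 m/s.
Speed = √(26.529² + 48.084²) = 54.92 m/s; angle = arctan(48.084/26.529) = 61.11° below horizontal.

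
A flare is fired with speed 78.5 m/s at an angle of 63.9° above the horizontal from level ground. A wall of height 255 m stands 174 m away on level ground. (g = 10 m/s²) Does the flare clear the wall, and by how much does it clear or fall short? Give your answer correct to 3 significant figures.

v_x = 78.5 cos 63.9° = 34.54 m/s; v_y0 = 78.5 sin 63.9° = 70.50 m/s.
Time to reach the wall: t = 174 / 34.54 = 5.038 s.
Height at that point: y = 70.50×5.038 − 5.000×5.038² = 228.3 m.
That is 255 − 228.3 = 26.7 m below the top of the wall, so the flare does not clear it.

No — it falls 26.7 m short of clearing the wall.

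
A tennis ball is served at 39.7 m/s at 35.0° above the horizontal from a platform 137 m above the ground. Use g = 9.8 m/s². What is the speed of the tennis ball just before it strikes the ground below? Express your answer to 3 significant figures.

v_x = 39.7 cos 35.0° = 32.52 m/s is unchanged throughout.
For the vertical component, v_y² = v_y0² + 2 g h = (22.77)² + 2×9.8×137 = 3204, so |v_y| = 56.60 m/s.
Impact speed = √(v_x² + v_y²) = √(1058 + 3204) = 65.3 m/s.

65.3 m/s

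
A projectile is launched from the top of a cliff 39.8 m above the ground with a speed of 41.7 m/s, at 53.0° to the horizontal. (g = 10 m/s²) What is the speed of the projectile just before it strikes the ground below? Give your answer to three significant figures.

50.3 m/s

v_x = 41.7 cos 53.0° = 25.10 m/s is unchanged throughout.
For the vertical component, v_y² = v_y0² + 2 g h = (33.30)² + 2×10×39.8 = 1905, so |v_y| = 43.65 m/s.
Impact speed = √(v_x² + v_y²) = √(630.0 + 1905) = 50.3 m/s.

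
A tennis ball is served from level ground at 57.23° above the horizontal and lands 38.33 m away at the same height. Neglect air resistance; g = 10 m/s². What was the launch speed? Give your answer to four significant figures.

20.52 m/s

On level ground, R = v₀² sin(2θ) / g, so v₀ = √(R g / sin 2θ).
sin(2 × 57.23°) = 0.9103.
v₀ = √(38.33 × 10 / 0.9103) = √421.07 = 20.52 m/s.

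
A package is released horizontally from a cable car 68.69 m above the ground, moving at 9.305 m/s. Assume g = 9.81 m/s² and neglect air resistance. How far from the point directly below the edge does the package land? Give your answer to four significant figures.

34.82 m

Initial vertical velocity is zero, so the fall time comes from h = ½ g t²: t = √(2 × 68.69 / 9.81) = 3.7422 s.
Horizontal motion is uniform at 9.305 m/s, so x = 9.305 × 3.7422 = 34.82 m.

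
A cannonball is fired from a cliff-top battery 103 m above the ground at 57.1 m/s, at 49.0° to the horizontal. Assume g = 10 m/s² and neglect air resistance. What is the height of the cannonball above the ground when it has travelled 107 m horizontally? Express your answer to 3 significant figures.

v_x = 57.1 cos 49.0° = 37.46 m/s, v_y0 = 57.1 sin 49.0° = 43.09 m/s.
Time to reach x = 107 m: t = x / v_x = 107 / 37.46 = 2.856 s.
y = 103 + v_y0 t − ½ g t² = 103 + 43.09×2.856 − 5.000×2.856² = 185 m.

185 m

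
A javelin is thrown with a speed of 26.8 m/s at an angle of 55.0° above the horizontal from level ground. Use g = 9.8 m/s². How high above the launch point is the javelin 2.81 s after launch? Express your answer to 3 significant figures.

23.0 m

v_y0 = 26.8 sin 55.0° = 21.95 m/s.
y(t) = v_y0 t − ½ g t² = 21.95×2.81 − 4.900×2.81² = 23.0 m.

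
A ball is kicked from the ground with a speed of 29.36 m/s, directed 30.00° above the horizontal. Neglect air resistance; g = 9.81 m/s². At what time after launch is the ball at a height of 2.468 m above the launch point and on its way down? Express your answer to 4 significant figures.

2.814 s

v_y0 = 29.36 sin 30.00° = 14.680 m/s.
Set y = v_y0 t − ½ g t² = 2.468: 4.905 t² − 14.680 t + 2.468 = 0.
t = [14.680 ± √(215.50 − 48.422)] / 9.81 = (14.680 ± 12.926) / 9.81, giving t = 0.1788 s or t = 2.814 s.
On the way down corresponds to the larger root: t = 2.814 s.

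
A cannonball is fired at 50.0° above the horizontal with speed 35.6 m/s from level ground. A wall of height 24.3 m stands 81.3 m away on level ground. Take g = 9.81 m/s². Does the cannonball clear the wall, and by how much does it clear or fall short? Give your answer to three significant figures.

Yes — it clears the wall by 10.7 m.

v_x = 35.6 cos 50.0° = 22.88 m/s; v_y0 = 35.6 sin 50.0° = 27.27 m/s.
Time to reach the wall: t = 81.3 / 22.88 = 3.553 s.
Height at that point: y = 27.27×3.553 − 4.905×3.553² = 34.97 m.
That is 34.97 − 24.3 = 10.7 m above the top of the wall, so the cannonball clears it.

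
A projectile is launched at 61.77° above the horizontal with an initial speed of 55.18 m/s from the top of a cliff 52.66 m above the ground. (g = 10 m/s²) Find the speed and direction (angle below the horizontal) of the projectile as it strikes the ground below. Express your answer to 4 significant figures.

64.02 m/s at 65.94° below the horizontal

v_x = 55.18 cos 61.77° = 26.101 m/s (constant).
|v_y| at impact = √((48.617)² + 2×10×52.66) = 58.454 m/s.
Speed = √(26.101² + 58.454²) = 64.02 m/s; angle = arctan(58.454/26.101) = 65.94° below horizontal.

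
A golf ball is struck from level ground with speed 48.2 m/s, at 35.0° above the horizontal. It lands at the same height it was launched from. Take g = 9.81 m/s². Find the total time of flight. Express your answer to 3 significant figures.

Vertical component: v_y = 48.2 sin 35.0° = 27.65 m/s.
For a projectile landing at launch height, time of flight is t = 2 v_y / g = 2 × 27.65 / 9.81 = 5.64 s.

5.64 s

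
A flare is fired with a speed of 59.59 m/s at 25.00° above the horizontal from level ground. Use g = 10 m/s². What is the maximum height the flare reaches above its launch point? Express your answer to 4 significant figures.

Vertical component of launch velocity: v_y = 59.59 sin 25.00° = 25.184 m/s.
At the highest point the vertical velocity is zero, so v_y² = 2 g h_max.
h_max = (25.184)² / (2 × 10) = 634.23 / 20.00 = 31.71 m.

31.71 m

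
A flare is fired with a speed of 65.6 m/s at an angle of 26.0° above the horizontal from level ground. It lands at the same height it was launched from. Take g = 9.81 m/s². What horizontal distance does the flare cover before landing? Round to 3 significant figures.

346 m

For level ground, R = v₀² sin(2θ) / g.
sin(2 × 26.0°) = sin 52.00° = 0.7880.
R = (65.6)² × 0.7880 / 9.81 = 346 m.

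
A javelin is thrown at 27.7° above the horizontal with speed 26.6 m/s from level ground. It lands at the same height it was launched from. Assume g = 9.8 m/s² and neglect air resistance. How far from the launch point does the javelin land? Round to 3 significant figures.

For level ground, R = v₀² sin(2θ) / g.
sin(2 × 27.7°) = sin 55.40° = 0.8231.
R = (26.6)² × 0.8231 / 9.8 = 59.4 m.

59.4 m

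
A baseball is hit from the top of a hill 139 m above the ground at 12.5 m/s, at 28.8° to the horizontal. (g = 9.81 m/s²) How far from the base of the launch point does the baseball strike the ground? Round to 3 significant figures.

65.4 m

Components: v_x = 12.5 cos 28.8° = 10.95 m/s, v_y = 12.5 sin 28.8° = 6.022 m/s.
Vertical: 0 = 139 + 6.022 t − ½(9.81) t² ⇒ 4.905 t² − 6.022 t − 139 = 0.
t = [6.022 + √(36.26 + 2727)] / 9.810 = 5.972 s.
Horizontal: R = v_x · t = 10.95 × 5.972 = 65.4 m.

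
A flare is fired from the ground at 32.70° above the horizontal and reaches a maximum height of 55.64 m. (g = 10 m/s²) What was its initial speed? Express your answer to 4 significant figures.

At maximum height v_y = 0, so (v₀ sin θ)² = 2 g H.
v₀ sin 32.70° = √(2 × 10 × 55.64) = 33.359 m/s.
v₀ = 33.359 / sin 32.70° = 33.359 / 0.5402 = 61.75 m/s.

61.75 m/s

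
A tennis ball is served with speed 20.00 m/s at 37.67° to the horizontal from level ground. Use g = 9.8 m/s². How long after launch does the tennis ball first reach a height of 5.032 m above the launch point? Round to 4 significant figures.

0.5202 s

v_y0 = 20.00 sin 37.67° = 12.222 m/s.
Set y = v_y0 t − ½ g t² = 5.032: 4.900 t² − 12.222 t + 5.032 = 0.
t = [12.222 ± √(149.38 − 98.627)] / 9.8 = (12.222 ± 7.1241) / 9.8, giving t = 0.5202 s or t = 1.974 s.
The tennis ball is on the way up at the first time, so t = 0.5202 s.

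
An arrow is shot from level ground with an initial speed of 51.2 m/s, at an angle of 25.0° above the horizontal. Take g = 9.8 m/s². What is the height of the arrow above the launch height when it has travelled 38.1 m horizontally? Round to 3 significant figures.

v_x = 51.2 cos 25.0° = 46.40 m/s, v_y0 = 51.2 sin 25.0° = 21.64 m/s.
Time to reach x = 38.1 m: t = x / v_x = 38.1 / 46.40 = 0.8211 s.
y = v_y0 t − ½ g t² = 21.64×0.8211 − 4.900×0.8211² = 14.5 m.

14.5 m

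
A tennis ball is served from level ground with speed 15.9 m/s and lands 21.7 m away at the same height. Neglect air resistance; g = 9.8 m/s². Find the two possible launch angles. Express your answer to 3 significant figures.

28.6° and 61.4°

Level-ground range: R = v₀² sin(2θ)/g ⇒ sin 2θ = R g / v₀² = 21.7×9.8/15.9² = 0.8412.
2θ = arcsin(0.8412) = 57.27° or 180° − 57.27° = 122.73°.
So θ = 28.6° or θ = 61.4°.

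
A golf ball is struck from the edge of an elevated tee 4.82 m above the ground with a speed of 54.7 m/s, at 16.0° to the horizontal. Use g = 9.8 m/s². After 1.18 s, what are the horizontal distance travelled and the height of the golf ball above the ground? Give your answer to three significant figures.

x = 62.0 m, y = 15.8 m

v_x = 54.7 cos 16.0° = 52.58 m/s; v_y0 = 54.7 sin 16.0° = 15.08 m/s.
x = v_x t = 52.58 × 1.18 = 62.0 m.
y = 4.82 + v_y0 t − ½ g t² = 15.8 m.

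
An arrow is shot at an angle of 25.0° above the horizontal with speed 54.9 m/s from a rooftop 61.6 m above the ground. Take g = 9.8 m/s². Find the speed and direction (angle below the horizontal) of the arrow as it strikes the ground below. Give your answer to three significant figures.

v_x = 54.9 cos 25.0° = 49.76 m/s (constant).
|v_y| at impact = √((23.20)² + 2×9.8×61.6) = 41.78 m/s.
Speed = √(49.76² + 41.78²) = 65.0 m/s; angle = arctan(41.78/49.76) = 40.0° below horizontal.

65.0 m/s at 40.0° below the horizontal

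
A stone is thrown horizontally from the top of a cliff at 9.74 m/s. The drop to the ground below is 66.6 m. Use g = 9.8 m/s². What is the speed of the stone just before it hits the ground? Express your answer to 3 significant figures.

37.4 m/s

Fall time: t = √(2 × 66.6 / 9.8) = 3.687 s.
At impact: v_x = 9.74 m/s (unchanged), v_y = g t = 9.8 × 3.687 = 36.13 m/s.
Speed = √(v_x² + v_y²) = √(94.87 + 1305) = 37.4 m/s.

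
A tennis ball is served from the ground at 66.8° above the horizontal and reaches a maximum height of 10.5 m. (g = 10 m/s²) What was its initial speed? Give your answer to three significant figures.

15.8 m/s

At maximum height v_y = 0, so (v₀ sin θ)² = 2 g H.
v₀ sin 66.8° = √(2 × 10 × 10.5) = 14.49 m/s.
v₀ = 14.49 / sin 66.8° = 14.49 / 0.9191 = 15.8 m/s.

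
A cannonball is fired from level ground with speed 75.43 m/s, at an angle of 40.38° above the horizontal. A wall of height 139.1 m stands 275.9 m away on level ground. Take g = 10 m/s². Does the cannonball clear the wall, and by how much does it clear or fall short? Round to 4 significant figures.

v_x = 75.43 cos 40.38° = 57.460 m/s; v_y0 = 75.43 sin 40.38° = 48.868 m/s.
Time to reach the wall: t = 275.9 / 57.460 = 4.8016 s.
Height at that point: y = 48.868×4.8016 − 5.000×4.8016² = 119.37 m.
That is 139.1 − 119.37 = 19.73 m below the top of the wall, so the cannonball does not clear it.

No — it falls 19.73 m short of clearing the wall.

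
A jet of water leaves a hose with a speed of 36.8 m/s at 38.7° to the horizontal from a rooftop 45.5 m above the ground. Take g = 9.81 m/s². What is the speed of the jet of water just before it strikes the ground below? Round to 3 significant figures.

v_x = 36.8 cos 38.7° = 28.72 m/s is unchanged throughout.
For the vertical component, v_y² = v_y0² + 2 g h = (23.01)² + 2×9.81×45.5 = 1422, so |v_y| = 37.71 m/s.
Impact speed = √(v_x² + v_y²) = √(824.8 + 1422) = 47.4 m/s.

47.4 m/s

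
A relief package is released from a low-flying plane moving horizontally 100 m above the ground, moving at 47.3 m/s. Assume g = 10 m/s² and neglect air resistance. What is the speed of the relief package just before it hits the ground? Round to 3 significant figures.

65.1 m/s

Fall time: t = √(2 × 100 / 10) = 4.472 s.
At impact: v_x = 47.3 m/s (unchanged), v_y = g t = 10 × 4.472 = 44.72 m/s.
Speed = √(v_x² + v_y²) = √(2237 + 2000) = 65.1 m/s.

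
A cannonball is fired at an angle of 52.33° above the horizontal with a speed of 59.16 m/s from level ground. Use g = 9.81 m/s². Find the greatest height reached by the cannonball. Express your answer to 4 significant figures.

Vertical component of launch velocity: v_y = 59.16 sin 52.33° = 46.828 m/s.
At the highest point the vertical velocity is zero, so v_y² = 2 g h_max.
h_max = (46.828)² / (2 × 9.81) = 2192.9 / 19.62 = 111.8 m.

111.8 m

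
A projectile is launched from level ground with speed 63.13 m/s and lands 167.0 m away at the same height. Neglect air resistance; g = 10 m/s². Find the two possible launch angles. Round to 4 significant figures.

Level-ground range: R = v₀² sin(2θ)/g ⇒ sin 2θ = R g / v₀² = 167.0×10/63.13² = 0.4190.
2θ = arcsin(0.4190) = 24.771° or 180° − 24.771° = 155.229°.
So θ = 12.39° or θ = 77.61°.

12.39° and 77.61°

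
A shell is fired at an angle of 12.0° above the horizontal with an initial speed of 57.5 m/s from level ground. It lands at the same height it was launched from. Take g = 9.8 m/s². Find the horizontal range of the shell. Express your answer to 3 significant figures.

For level ground, R = v₀² sin(2θ) / g.
sin(2 × 12.0°) = sin 24.00° = 0.4067.
R = (57.5)² × 0.4067 / 9.8 = 137 m.

137 m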